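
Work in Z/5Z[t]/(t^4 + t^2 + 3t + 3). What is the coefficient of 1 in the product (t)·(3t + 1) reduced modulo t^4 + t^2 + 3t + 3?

Multiply in Z/5Z[t]: (t)·(3t + 1) = 3t^2 + t.
Reduced: 3t^2 + t.

0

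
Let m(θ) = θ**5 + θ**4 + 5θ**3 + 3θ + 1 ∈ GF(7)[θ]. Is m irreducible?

No

Check for roots in GF(7): m(0) = 1; m(1) = 4; m(2) = 4; m(3) = 0 → root; m(4) = 3; m(5) = 2; m(6) = 0 → root.
m(3) = 0, so (θ − 3) divides m(θ); m is reducible.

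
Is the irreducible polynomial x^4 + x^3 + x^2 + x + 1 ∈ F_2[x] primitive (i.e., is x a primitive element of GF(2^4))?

Write f(x) = x^4 + x^3 + x^2 + x + 1.
|GF(2^4)^×| = 2^4 − 1 = 15. Prime factorization: 15 = 3·5.
f is primitive ⇔ x has order 15 in GF(2)[x]/(f), i.e. x^(15/q) ≠ 1 for each prime q | 15.
x^(5) mod f = 1
x^(3) mod f = x^3.
Since x^(5) = 1, the order of x divides 5 < 15; not primitive.

No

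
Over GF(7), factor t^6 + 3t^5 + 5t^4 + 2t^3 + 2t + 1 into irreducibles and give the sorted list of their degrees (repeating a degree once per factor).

Write h(t) = t^6 + 3t^5 + 5t^4 + 2t^3 + 2t + 1.
Linear factors from roots: (t + 6), (t + 1).
Complete factorization: h(t) = (t + 1)·(t + 6)^2·(t^3 + 4t^2 + 3t + 1).
Factor degrees with multiplicity: 1 + 1 + 1 + 3 = 6.

1, 1, 1, 3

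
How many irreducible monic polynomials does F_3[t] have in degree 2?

Gauss's count: N_{3}(2) = (1/2) Σ_{d|2} μ(2/d)·3^d.
Divisors of 2: 1, 2; μ(2/d) for each: -1, 1.
Σ = − 3^1 + 3^2 = 6.
N = 6/2 = 3.

3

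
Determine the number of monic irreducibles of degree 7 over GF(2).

18

The number of monic irreducibles of degree 7 over GF(2) is (1/7)·Σ_{d∣7} μ(7/d) 2^d.
Divisors of 7: 1, 7; μ(7/d) for each: -1, 1.
Σ = − 2^1 + 2^7 = 126.
N = 126/7 = 18.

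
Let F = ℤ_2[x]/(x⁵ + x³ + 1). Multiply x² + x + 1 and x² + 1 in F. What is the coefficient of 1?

1

Multiply in ℤ_2[x]: (x² + x + 1)·(x² + 1) = x⁴ + x³ + x + 1.
Reduced: x⁴ + x³ + x + 1.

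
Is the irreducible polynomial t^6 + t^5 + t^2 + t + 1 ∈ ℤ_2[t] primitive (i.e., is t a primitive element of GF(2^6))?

Write f(t) = t^6 + t^5 + t^2 + t + 1.
|GF(2^6)^×| = 2^6 − 1 = 63. Prime factorization: 63 = 3^2·7.
f is primitive ⇔ t has order 63 in GF(2)[t]/(f), i.e. t^(63/q) ≠ 1 for each prime q | 63.
t^(21) mod f = t^5 + t^3 + t^2.
t^(9) mod f = t^3 + t^2 + 1.
None equal 1, so t has full order 63; f is primitive.

Yes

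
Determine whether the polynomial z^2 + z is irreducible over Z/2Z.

Write m(z) = z^2 + z.
Check for roots in Z/2Z: m(0) = 0 → root; m(1) = 0 → root.
m(0) = 0, so (z) divides m(z); m is reducible.

No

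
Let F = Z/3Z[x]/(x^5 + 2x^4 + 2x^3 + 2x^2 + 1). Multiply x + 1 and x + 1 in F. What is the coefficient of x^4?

0

Multiply in Z/3Z[x]: (x + 1)·(x + 1) = x^2 + 2x + 1.
Reduced: x^2 + 2x + 1.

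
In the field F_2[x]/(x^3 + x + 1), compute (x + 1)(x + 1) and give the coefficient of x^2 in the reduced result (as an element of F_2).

Multiply in F_2[x]: (x + 1)·(x + 1) = x^2 + 1.
Reduced: x^2 + 1.

1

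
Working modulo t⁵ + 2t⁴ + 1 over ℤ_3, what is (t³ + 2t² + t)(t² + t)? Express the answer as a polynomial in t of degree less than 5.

Multiply in ℤ_3[t]: (t³ + 2t² + t)·(t² + t) = t⁵ + t².
Reduce using t⁵ ≡ t⁴ + 2 (mod t⁵ + 2t⁴ + 1).
Reduced: t⁴ + t² + 2.

t^4 + t^2 + 2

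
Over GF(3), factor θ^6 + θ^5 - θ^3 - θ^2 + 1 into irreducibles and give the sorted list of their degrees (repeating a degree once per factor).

Write h(θ) = θ^6 + θ^5 - θ^3 - θ^2 + 1.
Roots in GF(3): h(0) = 1; h(1) = 1; h(2) = 1.
Complete factorization: h(θ) = (θ^6 + θ^5 - θ^3 - θ^2 + 1).
Factor degrees with multiplicity: 6 = 6.

6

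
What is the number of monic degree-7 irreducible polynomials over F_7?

x^(7^7) − x is the product of all monic irreducibles of degree dividing 7; Möbius inversion gives N = (1/7) Σ μ(7/d)·7^d.
Divisors of 7: 1, 7; μ(7/d) for each: -1, 1.
Σ = − 7^1 + 7^7 = 823536.
N = 823536/7 = 117648.

117648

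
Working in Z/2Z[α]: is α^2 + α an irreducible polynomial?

Write P(α) = α^2 + α.
Check for roots in Z/2Z: P(0) = 0 → root; P(1) = 0 → root.
P(0) = 0, so (α) divides P(α); P is reducible.

No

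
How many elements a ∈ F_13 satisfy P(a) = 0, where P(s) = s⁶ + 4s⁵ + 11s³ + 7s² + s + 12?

2

Evaluate at each of the 13 elements of F_13:
P(0) = 12; P(1) = 10; P(2) = 10; P(3) = 9; P(4) = 2; P(5) = 0 → root; P(6) = 1; P(7) = 5; P(8) = 8; P(9) = 1; P(10) = 0 → root; P(11) = 3; P(12) = 4.
Roots: {5, 10}.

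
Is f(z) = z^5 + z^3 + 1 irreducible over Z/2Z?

Check for roots in Z/2Z: f(0) = 1; f(1) = 1.
No roots, so no linear factors.
Monic irreducibles of degree 2 over GF(2): z^2 + z + 1.
None of them divide f (all give nonzero remainder).
No irreducible factor of degree ≤ 2 exists, so f is irreducible over GF(2).

Yes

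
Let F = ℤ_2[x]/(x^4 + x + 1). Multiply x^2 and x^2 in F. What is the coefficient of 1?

1

Multiply in ℤ_2[x]: (x^2)·(x^2) = x^4.
Reduce using x^4 ≡ x + 1 (mod x^4 + x + 1).
Reduced: x + 1.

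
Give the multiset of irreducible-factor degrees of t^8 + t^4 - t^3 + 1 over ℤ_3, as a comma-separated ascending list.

Write h(t) = t^8 + t^4 - t^3 + 1.
Roots in ℤ_3: h(0) = 1; h(1) = 2; h(2) = 1.
Complete factorization: h(t) = (t^8 + t^4 - t^3 + 1).
Factor degrees with multiplicity: 8 = 8.

8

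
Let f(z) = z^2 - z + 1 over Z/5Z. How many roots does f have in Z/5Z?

Evaluate at each of the 5 elements of Z/5Z:
f(0) = 1; f(1) = 1; f(2) = 3; f(3) = 2; f(4) = 3.
No element is a root.

0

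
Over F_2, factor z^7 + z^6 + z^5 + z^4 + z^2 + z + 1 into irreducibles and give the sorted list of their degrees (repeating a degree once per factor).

7

Write h(z) = z^7 + z^6 + z^5 + z^4 + z^2 + z + 1.
Roots in F_2: h(0) = 1; h(1) = 1.
Complete factorization: h(z) = (z^7 + z^6 + z^5 + z^4 + z^2 + z + 1).
Factor degrees with multiplicity: 7 = 7.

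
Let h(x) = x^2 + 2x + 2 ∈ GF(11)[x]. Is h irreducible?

Check each element of GF(11) for a root: h(0)=2, h(1)=5, h(2)=10, h(3)=6, h(4)=4, h(5)=4, h(6)=6, h(7)=10, h(8)=5, h(9)=2, h(10)=1.
No roots. A degree-2 polynomial over a field with no linear factor is irreducible.

Yes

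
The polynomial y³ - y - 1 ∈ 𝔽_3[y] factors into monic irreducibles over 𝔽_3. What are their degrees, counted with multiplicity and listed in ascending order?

Write h(y) = y³ - y - 1.
Roots in 𝔽_3: h(0) = 2; h(1) = 2; h(2) = 2.
Complete factorization: h(y) = (y³ - y - 1).
Factor degrees with multiplicity: 3 = 3.

3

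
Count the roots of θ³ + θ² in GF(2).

2

Write h(θ) = θ³ + θ².
Evaluate at each of the 2 elements of GF(2):
h(0) = 0 → root; h(1) = 0 → root.
Roots: {0, 1}.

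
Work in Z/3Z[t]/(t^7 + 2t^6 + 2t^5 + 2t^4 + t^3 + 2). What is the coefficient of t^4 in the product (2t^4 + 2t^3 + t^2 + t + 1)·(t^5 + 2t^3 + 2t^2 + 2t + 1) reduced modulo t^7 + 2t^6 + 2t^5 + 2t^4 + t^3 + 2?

Multiply in Z/3Z[t]: (2t^4 + 2t^3 + t^2 + t + 1)·(t^5 + 2t^3 + 2t^2 + 2t + 1) = 2t^9 + 2t^8 + 2t^7 + 2t^5 + t^4 + 2t^3 + 2t^2 + 1.
Reduce using t^7 ≡ t^6 + t^5 + t^4 + 2t^3 + 1 (mod t^7 + 2t^6 + 2t^5 + 2t^4 + t^3 + 2).
Reduced: 2t^6 + 2t^4 + t^2 + t.

2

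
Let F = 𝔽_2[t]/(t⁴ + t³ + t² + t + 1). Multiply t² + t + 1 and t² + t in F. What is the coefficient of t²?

1

Multiply in 𝔽_2[t]: (t² + t + 1)·(t² + t) = t⁴ + t.
Reduce using t⁴ ≡ t³ + t² + t + 1 (mod t⁴ + t³ + t² + t + 1).
Reduced: t³ + t² + 1.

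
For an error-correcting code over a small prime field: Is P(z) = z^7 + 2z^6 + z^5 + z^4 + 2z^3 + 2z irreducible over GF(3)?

Check for roots in GF(3): P(0) = 0 → root; P(1) = 0 → root; P(2) = 0 → root.
P(0) = 0, so (z) divides P(z); P is reducible.

No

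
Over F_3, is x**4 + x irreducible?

No

Write m(x) = x**4 + x.
Check for roots in F_3: m(0) = 0 → root; m(1) = 2; m(2) = 0 → root.
m(0) = 0, so (x) divides m(x); m is reducible.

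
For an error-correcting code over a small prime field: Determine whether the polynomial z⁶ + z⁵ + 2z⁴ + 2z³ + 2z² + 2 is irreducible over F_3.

Yes

Write h(z) = z⁶ + z⁵ + 2z⁴ + 2z³ + 2z² + 2.
Check for roots in F_3: h(0) = 2; h(1) = 1; h(2) = 1.
No roots, so no linear factors.
Monic irreducibles of degree 2 over GF(3): z² + 1, z² + z + 2, z² + 2z + 2.
None of them divide h (all give nonzero remainder).
Degree-3 irreducible divisors: test the 8 monic irreducibles of degree 3 over GF(3).
None of them divide h (all give nonzero remainder).
No irreducible factor of degree ≤ 3 exists, so h is irreducible over GF(3).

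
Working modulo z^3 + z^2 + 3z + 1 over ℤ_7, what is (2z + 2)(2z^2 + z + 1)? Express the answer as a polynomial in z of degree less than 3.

Multiply in ℤ_7[z]: (2z + 2)·(2z^2 + z + 1) = 4z^3 + 6z^2 + 4z + 2.
Reduce using z^3 ≡ 6z^2 + 4z + 6 (mod z^3 + z^2 + 3z + 1).
Reduced: 2z^2 + 6z + 5.

2z^2 + 6z + 5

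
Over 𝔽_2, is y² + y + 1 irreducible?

Write h(y) = y² + y + 1.
Check for roots in 𝔽_2: h(0) = 1; h(1) = 1.
No roots. A degree-2 polynomial over a field with no linear factor is irreducible.

Yes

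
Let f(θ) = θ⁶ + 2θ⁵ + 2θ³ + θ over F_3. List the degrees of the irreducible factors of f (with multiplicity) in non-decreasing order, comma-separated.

1, 1, 4

Roots in F_3: f(0) = 0 → root; f(1) = 0 → root; f(2) = 2.
Linear factors from roots: (θ), (θ + 2).
Complete factorization: f(θ) = (θ)·(θ + 2)·(θ⁴ + 2θ + 2).
Factor degrees with multiplicity: 1 + 1 + 4 = 6.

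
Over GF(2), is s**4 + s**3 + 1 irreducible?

Yes

Write g(s) = s**4 + s**3 + 1.
Check for roots in GF(2): g(0) = 1; g(1) = 1.
No roots, so no linear factors.
Monic irreducibles of degree 2 over GF(2): s**2 + s + 1.
None of them divide g (all give nonzero remainder).
No irreducible factor of degree ≤ 2 exists, so g is irreducible over GF(2).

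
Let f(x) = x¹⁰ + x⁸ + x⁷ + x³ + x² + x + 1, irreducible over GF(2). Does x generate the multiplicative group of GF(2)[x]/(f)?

|GF(2^10)^×| = 2^10 − 1 = 1023. Prime factorization: 1023 = 3·11·31.
f is primitive ⇔ x has order 1023 in GF(2)[x]/(f), i.e. x^(1023/q) ≠ 1 for each prime q | 1023.
x^(341) mod f = x⁹ + x⁸ + x⁷ + x⁶ + x⁴ + x².
x^(93) mod f = x⁹ + x⁸ + x⁶ + x⁵ + x³ + x.
x^(33) mod f = x⁸ + x⁵ + x⁴ + x³ + x² + x + 1.
None equal 1, so x has full order 1023; f is primitive.

Yes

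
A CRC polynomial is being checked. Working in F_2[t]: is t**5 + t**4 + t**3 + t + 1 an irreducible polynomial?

Write f(t) = t**5 + t**4 + t**3 + t + 1.
Check for roots in F_2: f(0) = 1; f(1) = 1.
No roots, so no linear factors.
Monic irreducibles of degree 2 over GF(2): t**2 + t + 1.
None of them divide f (all give nonzero remainder).
No irreducible factor of degree ≤ 2 exists, so f is irreducible over GF(2).

Yes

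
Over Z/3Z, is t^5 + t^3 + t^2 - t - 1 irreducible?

Write f(t) = t^5 + t^3 + t^2 - t - 1.
Check for roots in Z/3Z: f(0) = 2; f(1) = 1; f(2) = 2.
No roots, so no linear factors.
Monic irreducibles of degree 2 over GF(3): t^2 + 1, t^2 + t - 1, t^2 - t - 1.
None of them divide f (all give nonzero remainder).
No irreducible factor of degree ≤ 2 exists, so f is irreducible over GF(3).

Yes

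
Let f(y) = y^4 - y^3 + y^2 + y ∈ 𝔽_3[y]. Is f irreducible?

No

Check for roots in 𝔽_3: f(0) = 0 → root; f(1) = 2; f(2) = 2.
f(0) = 0, so (y) divides f(y); f is reducible.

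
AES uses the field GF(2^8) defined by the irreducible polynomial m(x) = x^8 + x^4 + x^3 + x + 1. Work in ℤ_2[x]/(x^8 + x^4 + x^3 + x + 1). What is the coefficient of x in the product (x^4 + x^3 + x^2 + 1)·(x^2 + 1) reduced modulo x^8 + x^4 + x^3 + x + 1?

0

Multiply in ℤ_2[x]: (x^4 + x^3 + x^2 + 1)·(x^2 + 1) = x^6 + x^5 + x^3 + 1.
Reduced: x^6 + x^5 + x^3 + 1.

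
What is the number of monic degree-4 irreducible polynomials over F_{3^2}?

Gauss's count: N_{9}(4) = (1/4) Σ_{d|4} μ(4/d)·9^d.
Divisors of 4: 1, 2, 4; μ(4/d) for each: 0, -1, 1.
Σ = − 9^2 + 9^4 = 6480.
N = 6480/4 = 1620.

1620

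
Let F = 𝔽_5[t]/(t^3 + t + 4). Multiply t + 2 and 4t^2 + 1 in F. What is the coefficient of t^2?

3

Multiply in 𝔽_5[t]: (t + 2)·(4t^2 + 1) = 4t^3 + 3t^2 + t + 2.
Reduce using t^3 ≡ 4t + 1 (mod t^3 + t + 4).
Reduced: 3t^2 + 2t + 1.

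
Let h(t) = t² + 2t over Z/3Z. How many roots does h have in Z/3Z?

2

Evaluate at each of the 3 elements of Z/3Z:
h(0) = 0 → root; h(1) = 0 → root; h(2) = 2.
Roots: {0, 1}.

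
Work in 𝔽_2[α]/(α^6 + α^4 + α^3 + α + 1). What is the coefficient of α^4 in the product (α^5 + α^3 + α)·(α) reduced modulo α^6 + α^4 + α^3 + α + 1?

0

Multiply in 𝔽_2[α]: (α^5 + α^3 + α)·(α) = α^6 + α^4 + α^2.
Reduce using α^6 ≡ α^4 + α^3 + α + 1 (mod α^6 + α^4 + α^3 + α + 1).
Reduced: α^3 + α^2 + α + 1.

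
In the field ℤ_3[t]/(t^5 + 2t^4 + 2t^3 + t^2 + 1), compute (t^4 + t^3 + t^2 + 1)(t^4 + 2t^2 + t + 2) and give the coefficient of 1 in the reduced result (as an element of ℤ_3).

Multiply in ℤ_3[t]: (t^4 + t^3 + t^2 + 1)·(t^4 + 2t^2 + t + 2) = t^8 + t^7 + t^2 + t + 2.
Reduce using t^5 ≡ t^4 + t^3 + 2t^2 + 2 (mod t^5 + 2t^4 + 2t^3 + t^2 + 1).
Reduced: 2t^4 + t^2 + t + 1.

1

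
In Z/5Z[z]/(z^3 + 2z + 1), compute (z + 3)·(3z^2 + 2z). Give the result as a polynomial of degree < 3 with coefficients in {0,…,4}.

z^2 + 2

Multiply in Z/5Z[z]: (z + 3)·(3z^2 + 2z) = 3z^3 + z^2 + z.
Reduce using z^3 ≡ 3z + 4 (mod z^3 + 2z + 1).
Reduced: z^2 + 2.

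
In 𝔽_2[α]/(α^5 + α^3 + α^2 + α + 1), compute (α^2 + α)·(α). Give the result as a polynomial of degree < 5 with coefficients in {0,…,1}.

Multiply in 𝔽_2[α]: (α^2 + α)·(α) = α^3 + α^2.
Reduced: α^3 + α^2.

α^3 + α^2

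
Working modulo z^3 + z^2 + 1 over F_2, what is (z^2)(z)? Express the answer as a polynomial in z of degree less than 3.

z^2 + 1

Multiply in F_2[z]: (z^2)·(z) = z^3.
Reduce using z^3 ≡ z^2 + 1 (mod z^3 + z^2 + 1).
Reduced: z^2 + 1.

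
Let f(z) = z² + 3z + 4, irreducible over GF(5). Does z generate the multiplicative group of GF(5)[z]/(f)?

No

|GF(5^2)^×| = 5^2 − 1 = 24. Prime factorization: 24 = 2^3·3.
f is primitive ⇔ z has order 24 in GF(5)[z]/(f), i.e. z^(24/q) ≠ 1 for each prime q | 24.
z^(12) mod f = 1
z^(8) mod f = 3z + 4.
Since z^(12) = 1, the order of z divides 12 < 24; not primitive.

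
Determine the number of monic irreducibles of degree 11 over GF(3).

16104

The number of monic irreducibles of degree 11 over GF(3) is (1/11)·Σ_{d∣11} μ(11/d) 3^d.
Divisors of 11: 1, 11; μ(11/d) for each: -1, 1.
Σ = − 3^1 + 3^11 = 177144.
N = 177144/11 = 16104.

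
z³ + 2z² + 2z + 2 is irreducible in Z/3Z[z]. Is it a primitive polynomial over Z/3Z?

No

Write f(z) = z³ + 2z² + 2z + 2.
|GF(3^3)^×| = 3^3 − 1 = 26. Prime factorization: 26 = 2·13.
f is primitive ⇔ z has order 26 in GF(3)[z]/(f), i.e. z^(26/q) ≠ 1 for each prime q | 26.
z^(13) mod f = 1
z^(2) mod f = z².
Since z^(13) = 1, the order of z divides 13 < 26; not primitive.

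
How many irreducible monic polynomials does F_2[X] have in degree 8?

The number of monic irreducibles of degree 8 over GF(2) is (1/8)·Σ_{d∣8} μ(8/d) 2^d.
Divisors of 8: 1, 2, 4, 8; μ(8/d) for each: 0, 0, -1, 1.
Σ = − 2^4 + 2^8 = 240.
N = 240/8 = 30.

30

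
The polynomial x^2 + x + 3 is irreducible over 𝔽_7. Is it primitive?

Yes

Write f(x) = x^2 + x + 3.
|GF(7^2)^×| = 7^2 − 1 = 48. Prime factorization: 48 = 2^4·3.
f is primitive ⇔ x has order 48 in GF(7)[x]/(f), i.e. x^(48/q) ≠ 1 for each prime q | 48.
x^(24) mod f = 6.
x^(16) mod f = 2.
None equal 1, so x has full order 48; f is primitive.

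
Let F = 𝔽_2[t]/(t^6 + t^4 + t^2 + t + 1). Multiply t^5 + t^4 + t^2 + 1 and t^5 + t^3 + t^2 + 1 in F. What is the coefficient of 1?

1

Multiply in 𝔽_2[t]: (t^5 + t^4 + t^2 + 1)·(t^5 + t^3 + t^2 + 1) = t^10 + t^9 + t^8 + t^7 + t^6 + t^5 + t^3 + 1.
Reduce using t^6 ≡ t^4 + t^2 + t + 1 (mod t^6 + t^4 + t^2 + t + 1).
Reduced: t^5 + 1.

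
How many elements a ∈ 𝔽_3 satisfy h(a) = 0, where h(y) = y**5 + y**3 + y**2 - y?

2

Evaluate at each of the 3 elements of 𝔽_3:
h(0) = 0 → root; h(1) = 2; h(2) = 0 → root.
Roots: {0, 2}.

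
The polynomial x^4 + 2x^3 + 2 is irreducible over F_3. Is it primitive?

Yes

Write f(x) = x^4 + 2x^3 + 2.
|GF(3^4)^×| = 3^4 − 1 = 80. Prime factorization: 80 = 2^4·5.
f is primitive ⇔ x has order 80 in GF(3)[x]/(f), i.e. x^(80/q) ≠ 1 for each prime q | 80.
x^(40) mod f = 2.
x^(16) mod f = 2x^2 + x + 2.
None equal 1, so x has full order 80; f is primitive.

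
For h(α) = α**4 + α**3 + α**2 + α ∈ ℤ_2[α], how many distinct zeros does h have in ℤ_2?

Evaluate at each of the 2 elements of ℤ_2:
h(0) = 0 → root; h(1) = 0 → root.
Roots: {0, 1}.

2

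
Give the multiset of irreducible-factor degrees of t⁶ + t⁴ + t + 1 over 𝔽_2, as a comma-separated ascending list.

1, 2, 3

Write h(t) = t⁶ + t⁴ + t + 1.
Roots in 𝔽_2: h(0) = 1; h(1) = 0 → root.
Linear factors from roots: (t + 1).
Complete factorization: h(t) = (t + 1)·(t² + t + 1)·(t³ + t + 1).
Factor degrees with multiplicity: 1 + 2 + 3 = 6.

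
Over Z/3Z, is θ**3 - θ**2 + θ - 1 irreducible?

Write P(θ) = θ**3 - θ**2 + θ - 1.
Check for roots in Z/3Z: P(0) = 2; P(1) = 0 → root; P(2) = 2.
P(1) = 0, so (θ − 1) divides P(θ); P is reducible.

No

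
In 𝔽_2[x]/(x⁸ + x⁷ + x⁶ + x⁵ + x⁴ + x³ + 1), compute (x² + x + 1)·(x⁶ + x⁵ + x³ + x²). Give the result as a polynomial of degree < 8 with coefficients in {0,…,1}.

x^7 + x^6 + x^5 + x^4 + x^3 + x^2 + 1

Multiply in 𝔽_2[x]: (x² + x + 1)·(x⁶ + x⁵ + x³ + x²) = x⁸ + x².
Reduce using x⁸ ≡ x⁷ + x⁶ + x⁵ + x⁴ + x³ + 1 (mod x⁸ + x⁷ + x⁶ + x⁵ + x⁴ + x³ + 1).
Reduced: x⁷ + x⁶ + x⁵ + x⁴ + x³ + x² + 1.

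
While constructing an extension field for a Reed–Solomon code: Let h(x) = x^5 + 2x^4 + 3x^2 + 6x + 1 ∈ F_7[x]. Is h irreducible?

Check for roots in F_7: h(0) = 1; h(1) = 6; h(2) = 5; h(3) = 3; h(4) = 6; h(5) = 1; h(6) = 6.
No roots, so no linear factors.
Degree-2 irreducible divisors: test the 21 monic irreducibles of degree 2 over GF(7).
x^2 + 1 divides h: h(x) = (x^2 + 1)·(x^3 + 2x^2 + 6x + 1).

No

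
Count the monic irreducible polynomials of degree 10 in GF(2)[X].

99

Gauss's count: N_{2}(10) = (1/10) Σ_{d|10} μ(10/d)·2^d.
Divisors of 10: 1, 2, 5, 10; μ(10/d) for each: 1, -1, -1, 1.
Σ = 2^1 − 2^2 − 2^5 + 2^10 = 990.
N = 990/10 = 99.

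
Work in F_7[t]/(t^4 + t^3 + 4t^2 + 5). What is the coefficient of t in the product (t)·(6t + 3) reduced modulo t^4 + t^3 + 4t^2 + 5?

Multiply in F_7[t]: (t)·(6t + 3) = 6t^2 + 3t.
Reduced: 6t^2 + 3t.

3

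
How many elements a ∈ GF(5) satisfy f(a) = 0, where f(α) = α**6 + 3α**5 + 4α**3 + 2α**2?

Evaluate at each of the 5 elements of GF(5):
f(0) = 0 → root; f(1) = 0 → root; f(2) = 0 → root; f(3) = 4; f(4) = 1.
Roots: {0, 1, 2}.

3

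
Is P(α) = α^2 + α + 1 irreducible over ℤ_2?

Check for roots in ℤ_2: P(0) = 1; P(1) = 1.
No roots. A degree-2 polynomial over a field with no linear factor is irreducible.

Yes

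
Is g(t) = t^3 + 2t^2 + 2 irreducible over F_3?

No

Check for roots in F_3: g(0) = 2; g(1) = 2; g(2) = 0 → root.
g(2) = 0, so (t − 2) divides g(t); g is reducible.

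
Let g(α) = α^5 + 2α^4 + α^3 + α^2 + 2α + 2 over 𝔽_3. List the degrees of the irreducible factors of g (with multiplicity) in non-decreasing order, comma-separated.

1, 4

Roots in 𝔽_3: g(0) = 2; g(1) = 0 → root; g(2) = 1.
Linear factors from roots: (α + 2).
Complete factorization: g(α) = (α + 2)·(α^4 + α^2 + 2α + 1).
Factor degrees with multiplicity: 1 + 4 = 5.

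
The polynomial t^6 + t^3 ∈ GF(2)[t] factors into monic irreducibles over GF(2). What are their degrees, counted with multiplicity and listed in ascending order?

Write f(t) = t^6 + t^3.
Roots in GF(2): f(0) = 0 → root; f(1) = 0 → root.
Linear factors from roots: (t), (t + 1).
Complete factorization: f(t) = (t + 1)·(t)^3·(t^2 + t + 1).
Factor degrees with multiplicity: 1 + 1 + 1 + 1 + 2 = 6.

1, 1, 1, 1, 2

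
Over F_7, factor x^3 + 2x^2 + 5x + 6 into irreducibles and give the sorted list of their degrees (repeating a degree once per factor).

1, 2

Write g(x) = x^3 + 2x^2 + 5x + 6.
Linear factors from roots: (x + 6).
Complete factorization: g(x) = (x + 6)·(x^2 + 3x + 1).
Factor degrees with multiplicity: 1 + 2 = 3.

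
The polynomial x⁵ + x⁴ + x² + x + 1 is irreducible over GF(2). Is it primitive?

Yes

Write f(x) = x⁵ + x⁴ + x² + x + 1.
|GF(2^5)^×| = 2^5 − 1 = 31. Prime factorization: 31 = 31.
f is primitive ⇔ x has order 31 in GF(2)[x]/(f), i.e. x^(31/q) ≠ 1 for each prime q | 31.
x^(1) mod f = x.
None equal 1, so x has full order 31; f is primitive.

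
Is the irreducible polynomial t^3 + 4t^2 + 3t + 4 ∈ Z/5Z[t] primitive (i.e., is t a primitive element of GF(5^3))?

No

Write f(t) = t^3 + 4t^2 + 3t + 4.
|GF(5^3)^×| = 5^3 − 1 = 124. Prime factorization: 124 = 2^2·31.
f is primitive ⇔ t has order 124 in GF(5)[t]/(f), i.e. t^(124/q) ≠ 1 for each prime q | 124.
t^(62) mod f = 1
t^(4) mod f = 3t^2 + 3t + 1.
Since t^(62) = 1, the order of t divides 62 < 124; not primitive.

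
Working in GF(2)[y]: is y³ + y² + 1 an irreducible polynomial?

Write g(y) = y³ + y² + 1.
Check for roots in GF(2): g(0) = 1; g(1) = 1.
No roots. A degree-3 polynomial over a field with no linear factor is irreducible.

Yes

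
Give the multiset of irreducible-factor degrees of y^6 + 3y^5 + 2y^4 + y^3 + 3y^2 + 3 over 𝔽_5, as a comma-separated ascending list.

1, 1, 1, 3

Write g(y) = y^6 + 3y^5 + 2y^4 + y^3 + 3y^2 + 3.
Roots in 𝔽_5: g(0) = 3; g(1) = 3; g(2) = 0 → root; g(3) = 2; g(4) = 0 → root.
Linear factors from roots: (y + 3), (y + 1).
Complete factorization: g(y) = (y + 1)·(y + 3)^2·(y^3 + y^2 + 2).
Factor degrees with multiplicity: 1 + 1 + 1 + 3 = 6.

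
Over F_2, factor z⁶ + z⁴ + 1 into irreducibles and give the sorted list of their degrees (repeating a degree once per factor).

3, 3

Write f(z) = z⁶ + z⁴ + 1.
Roots in F_2: f(0) = 1; f(1) = 1.
Complete factorization: f(z) = (z³ + z² + 1)^2.
Factor degrees with multiplicity: 3 + 3 = 6.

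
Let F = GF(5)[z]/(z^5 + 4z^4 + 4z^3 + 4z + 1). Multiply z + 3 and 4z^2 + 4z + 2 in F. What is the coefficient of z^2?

Multiply in GF(5)[z]: (z + 3)·(4z^2 + 4z + 2) = 4z^3 + z^2 + 4z + 1.
Reduced: 4z^3 + z^2 + 4z + 1.

1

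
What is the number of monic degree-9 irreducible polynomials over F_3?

The number of monic irreducibles of degree 9 over GF(3) is (1/9)·Σ_{d∣9} μ(9/d) 3^d.
Divisors of 9: 1, 3, 9; μ(9/d) for each: 0, -1, 1.
Σ = − 3^3 + 3^9 = 19656.
N = 19656/9 = 2184.

2184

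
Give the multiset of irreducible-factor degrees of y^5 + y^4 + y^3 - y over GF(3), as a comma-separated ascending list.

1, 1, 1, 2

Write g(y) = y^5 + y^4 + y^3 - y.
Roots in GF(3): g(0) = 0 → root; g(1) = 2; g(2) = 0 → root.
Linear factors from roots: (y), (y + 1).
Complete factorization: g(y) = (y)·(y + 1)^2·(y^2 - y - 1).
Factor degrees with multiplicity: 1 + 1 + 1 + 2 = 5.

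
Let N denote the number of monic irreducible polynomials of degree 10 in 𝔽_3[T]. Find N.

5880

The number of monic irreducibles of degree 10 over GF(3) is (1/10)·Σ_{d∣10} μ(10/d) 3^d.
Divisors of 10: 1, 2, 5, 10; μ(10/d) for each: 1, -1, -1, 1.
Σ = 3^1 − 3^2 − 3^5 + 3^10 = 58800.
N = 58800/10 = 5880.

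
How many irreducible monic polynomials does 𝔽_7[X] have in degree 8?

The number of monic irreducibles of degree 8 over GF(7) is (1/8)·Σ_{d∣8} μ(8/d) 7^d.
Divisors of 8: 1, 2, 4, 8; μ(8/d) for each: 0, 0, -1, 1.
Σ = − 7^4 + 7^8 = 5762400.
N = 5762400/8 = 720300.

720300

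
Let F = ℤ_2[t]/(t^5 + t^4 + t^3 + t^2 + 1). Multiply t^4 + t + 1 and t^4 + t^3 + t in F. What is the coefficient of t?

0

Multiply in ℤ_2[t]: (t^4 + t + 1)·(t^4 + t^3 + t) = t^8 + t^7 + t^3 + t^2 + t.
Reduce using t^5 ≡ t^4 + t^3 + t^2 + 1 (mod t^5 + t^4 + t^3 + t^2 + 1).
Reduced: t^4 + t^3 + t^2.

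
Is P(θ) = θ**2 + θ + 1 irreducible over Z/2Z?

Check for roots in Z/2Z: P(0) = 1; P(1) = 1.
No roots. A degree-2 polynomial over a field with no linear factor is irreducible.

Yes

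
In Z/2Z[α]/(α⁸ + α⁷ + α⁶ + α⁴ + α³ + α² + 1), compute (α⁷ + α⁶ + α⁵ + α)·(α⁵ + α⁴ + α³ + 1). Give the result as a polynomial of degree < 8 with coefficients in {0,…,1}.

Multiply in Z/2Z[α]: (α⁷ + α⁶ + α⁵ + α)·(α⁵ + α⁴ + α³ + 1) = α¹² + α¹⁰ + α⁸ + α⁷ + α⁴ + α.
Reduce using α⁸ ≡ α⁷ + α⁶ + α⁴ + α³ + α² + 1 (mod α⁸ + α⁷ + α⁶ + α⁴ + α³ + α² + 1).
Reduced: α + 1.

α + 1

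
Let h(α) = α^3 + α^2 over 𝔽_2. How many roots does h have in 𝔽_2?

2

Evaluate at each of the 2 elements of 𝔽_2:
h(0) = 0 → root; h(1) = 0 → root.
Roots: {0, 1}.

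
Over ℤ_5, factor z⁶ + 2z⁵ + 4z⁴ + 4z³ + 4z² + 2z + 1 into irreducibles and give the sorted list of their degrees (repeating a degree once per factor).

Write f(z) = z⁶ + 2z⁵ + 4z⁴ + 4z³ + 4z² + 2z + 1.
Roots in ℤ_5: f(0) = 1; f(1) = 3; f(2) = 0 → root; f(3) = 0 → root; f(4) = 2.
Linear factors from roots: (z + 3), (z + 2).
Complete factorization: f(z) = (z + 2)·(z + 3)·(z² + z + 1)^2.
Factor degrees with multiplicity: 1 + 1 + 2 + 2 = 6.

1, 1, 2, 2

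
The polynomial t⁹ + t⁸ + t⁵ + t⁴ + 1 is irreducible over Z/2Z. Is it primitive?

Write f(t) = t⁹ + t⁸ + t⁵ + t⁴ + 1.
|GF(2^9)^×| = 2^9 − 1 = 511. Prime factorization: 511 = 7·73.
f is primitive ⇔ t has order 511 in GF(2)[t]/(f), i.e. t^(511/q) ≠ 1 for each prime q | 511.
t^(73) mod f = t⁸ + t⁶ + t⁵ + t⁴ + t³ + t² + 1.
t^(7) mod f = t⁷.
None equal 1, so t has full order 511; f is primitive.

Yes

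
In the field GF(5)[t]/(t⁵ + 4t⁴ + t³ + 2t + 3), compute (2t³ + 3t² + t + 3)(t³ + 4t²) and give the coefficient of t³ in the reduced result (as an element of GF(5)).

Multiply in GF(5)[t]: (2t³ + 3t² + t + 3)·(t³ + 4t²) = 2t⁶ + t⁵ + 3t⁴ + 2t³ + 2t².
Reduce using t⁵ ≡ t⁴ + 4t³ + 3t + 2 (mod t⁵ + 4t⁴ + t³ + 2t + 3).
Reduced: 4t⁴ + 4t³ + 3t² + 3t + 1.

4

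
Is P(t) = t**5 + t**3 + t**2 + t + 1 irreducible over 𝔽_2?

Yes

Check for roots in 𝔽_2: P(0) = 1; P(1) = 1.
No roots, so no linear factors.
Monic irreducibles of degree 2 over GF(2): t**2 + t + 1.
None of them divide P (all give nonzero remainder).
No irreducible factor of degree ≤ 2 exists, so P is irreducible over GF(2).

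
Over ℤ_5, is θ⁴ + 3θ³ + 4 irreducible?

Yes

Write h(θ) = θ⁴ + 3θ³ + 4.
Check for roots in ℤ_5: h(0) = 4; h(1) = 3; h(2) = 4; h(3) = 1; h(4) = 2.
No roots, so no linear factors.
Degree-2 irreducible divisors: test the 10 monic irreducibles of degree 2 over GF(5).
None of them divide h (all give nonzero remainder).
No irreducible factor of degree ≤ 2 exists, so h is irreducible over GF(5).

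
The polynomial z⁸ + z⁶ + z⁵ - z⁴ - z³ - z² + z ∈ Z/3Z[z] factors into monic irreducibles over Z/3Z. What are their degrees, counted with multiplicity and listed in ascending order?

1, 2, 2, 3

Write f(z) = z⁸ + z⁶ + z⁵ - z⁴ - z³ - z² + z.
Roots in Z/3Z: f(0) = 0 → root; f(1) = 1; f(2) = 2.
Linear factors from roots: (z).
Complete factorization: f(z) = (z)·(z² + 1)^2·(z³ - z + 1).
Factor degrees with multiplicity: 1 + 2 + 2 + 3 = 8.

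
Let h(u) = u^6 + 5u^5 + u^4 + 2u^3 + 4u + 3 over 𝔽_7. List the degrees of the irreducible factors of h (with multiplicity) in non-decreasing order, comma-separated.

Complete factorization: h(u) = (u^6 + 5u^5 + u^4 + 2u^3 + 4u + 3).
Factor degrees with multiplicity: 6 = 6.

6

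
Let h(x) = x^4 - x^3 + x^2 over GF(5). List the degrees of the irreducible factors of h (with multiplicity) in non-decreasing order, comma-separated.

1, 1, 2

Roots in GF(5): h(0) = 0 → root; h(1) = 1; h(2) = 2; h(3) = 3; h(4) = 3.
Linear factors from roots: (x).
Complete factorization: h(x) = (x)^2·(x^2 - x + 1).
Factor degrees with multiplicity: 1 + 1 + 2 = 4.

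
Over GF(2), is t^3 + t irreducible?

No

Write P(t) = t^3 + t.
Check for roots in GF(2): P(0) = 0 → root; P(1) = 0 → root.
P(0) = 0, so (t) divides P(t); P is reducible.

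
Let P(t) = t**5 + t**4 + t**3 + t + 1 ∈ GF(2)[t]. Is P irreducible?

Check for roots in GF(2): P(0) = 1; P(1) = 1.
No roots, so no linear factors.
Monic irreducibles of degree 2 over GF(2): t**2 + t + 1.
None of them divide P (all give nonzero remainder).
No irreducible factor of degree ≤ 2 exists, so P is irreducible over GF(2).

Yes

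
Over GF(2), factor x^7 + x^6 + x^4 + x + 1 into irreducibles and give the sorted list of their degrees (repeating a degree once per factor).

7

Write f(x) = x^7 + x^6 + x^4 + x + 1.
Roots in GF(2): f(0) = 1; f(1) = 1.
Complete factorization: f(x) = (x^7 + x^6 + x^4 + x + 1).
Factor degrees with multiplicity: 7 = 7.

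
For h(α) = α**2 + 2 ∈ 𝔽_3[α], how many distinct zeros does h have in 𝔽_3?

2

Evaluate at each of the 3 elements of 𝔽_3:
h(0) = 2; h(1) = 0 → root; h(2) = 0 → root.
Roots: {1, 2}.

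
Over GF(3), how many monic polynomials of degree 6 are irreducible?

116

x^(3^6) − x is the product of all monic irreducibles of degree dividing 6; Möbius inversion gives N = (1/6) Σ μ(6/d)·3^d.
Divisors of 6: 1, 2, 3, 6; μ(6/d) for each: 1, -1, -1, 1.
Σ = 3^1 − 3^2 − 3^3 + 3^6 = 696.
N = 696/6 = 116.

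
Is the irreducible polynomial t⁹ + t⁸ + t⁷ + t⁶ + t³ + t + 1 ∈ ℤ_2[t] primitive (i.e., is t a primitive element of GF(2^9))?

Yes

Write f(t) = t⁹ + t⁸ + t⁷ + t⁶ + t³ + t + 1.
|GF(2^9)^×| = 2^9 − 1 = 511. Prime factorization: 511 = 7·73.
f is primitive ⇔ t has order 511 in GF(2)[t]/(f), i.e. t^(511/q) ≠ 1 for each prime q | 511.
t^(73) mod f = t⁷ + t⁵ + t³ + t + 1.
t^(7) mod f = t⁷.
None equal 1, so t has full order 511; f is primitive.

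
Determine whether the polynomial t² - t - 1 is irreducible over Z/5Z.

No

Write P(t) = t² - t - 1.
Check for roots in Z/5Z: P(0) = 4; P(1) = 4; P(2) = 1; P(3) = 0 → root; P(4) = 1.
P(3) = 0, so (t − 3) divides P(t); P is reducible.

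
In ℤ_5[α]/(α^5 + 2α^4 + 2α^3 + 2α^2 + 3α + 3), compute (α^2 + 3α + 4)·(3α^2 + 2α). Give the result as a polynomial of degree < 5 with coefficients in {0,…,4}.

Multiply in ℤ_5[α]: (α^2 + 3α + 4)·(3α^2 + 2α) = 3α^4 + α^3 + 3α^2 + 3α.
Reduced: 3α^4 + α^3 + 3α^2 + 3α.

3α^4 + α^3 + 3α^2 + 3α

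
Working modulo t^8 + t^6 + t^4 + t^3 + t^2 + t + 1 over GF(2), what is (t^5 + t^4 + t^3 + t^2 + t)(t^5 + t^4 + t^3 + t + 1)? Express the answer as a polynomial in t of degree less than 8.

t^7 + t^6 + t^5 + t^3 + t^2 + t

Multiply in GF(2)[t]: (t^5 + t^4 + t^3 + t^2 + t)·(t^5 + t^4 + t^3 + t + 1) = t^10 + t^8 + t^7 + t^4 + t.
Reduce using t^8 ≡ t^6 + t^4 + t^3 + t^2 + t + 1 (mod t^8 + t^6 + t^4 + t^3 + t^2 + t + 1).
Reduced: t^7 + t^6 + t^5 + t^3 + t^2 + t.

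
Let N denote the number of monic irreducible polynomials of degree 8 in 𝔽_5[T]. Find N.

The number of monic irreducibles of degree 8 over GF(5) is (1/8)·Σ_{d∣8} μ(8/d) 5^d.
Divisors of 8: 1, 2, 4, 8; μ(8/d) for each: 0, 0, -1, 1.
Σ = − 5^4 + 5^8 = 390000.
N = 390000/8 = 48750.

48750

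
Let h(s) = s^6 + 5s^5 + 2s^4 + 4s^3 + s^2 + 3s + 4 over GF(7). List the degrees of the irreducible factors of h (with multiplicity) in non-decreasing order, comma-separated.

Complete factorization: h(s) = (s^3 + 3s + 5)·(s^3 + 5s^2 + 6s + 5).
Factor degrees with multiplicity: 3 + 3 = 6.

3, 3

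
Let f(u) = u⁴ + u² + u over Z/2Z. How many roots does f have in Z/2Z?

1

Evaluate at each of the 2 elements of Z/2Z:
f(0) = 0 → root; f(1) = 1.
Roots: {0}.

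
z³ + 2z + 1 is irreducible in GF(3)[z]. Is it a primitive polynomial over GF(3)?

Yes

Write f(z) = z³ + 2z + 1.
|GF(3^3)^×| = 3^3 − 1 = 26. Prime factorization: 26 = 2·13.
f is primitive ⇔ z has order 26 in GF(3)[z]/(f), i.e. z^(26/q) ≠ 1 for each prime q | 26.
z^(13) mod f = 2.
z^(2) mod f = z².
None equal 1, so z has full order 26; f is primitive.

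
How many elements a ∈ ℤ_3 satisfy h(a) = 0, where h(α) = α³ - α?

Evaluate at each of the 3 elements of ℤ_3:
h(0) = 0 → root; h(1) = 0 → root; h(2) = 0 → root.
Roots: {0, 1, 2}.

3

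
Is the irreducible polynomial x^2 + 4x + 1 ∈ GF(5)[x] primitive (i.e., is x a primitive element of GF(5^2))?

Write f(x) = x^2 + 4x + 1.
|GF(5^2)^×| = 5^2 − 1 = 24. Prime factorization: 24 = 2^3·3.
f is primitive ⇔ x has order 24 in GF(5)[x]/(f), i.e. x^(24/q) ≠ 1 for each prime q | 24.
x^(12) mod f = 1
x^(8) mod f = x + 4.
Since x^(12) = 1, the order of x divides 12 < 24; not primitive.

No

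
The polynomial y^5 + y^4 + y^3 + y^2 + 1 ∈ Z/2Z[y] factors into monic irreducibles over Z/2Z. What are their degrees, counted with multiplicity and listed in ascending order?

Write f(y) = y^5 + y^4 + y^3 + y^2 + 1.
Roots in Z/2Z: f(0) = 1; f(1) = 1.
Complete factorization: f(y) = (y^5 + y^4 + y^3 + y^2 + 1).
Factor degrees with multiplicity: 5 = 5.

5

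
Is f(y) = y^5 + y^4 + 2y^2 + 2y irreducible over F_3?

No

Check for roots in F_3: f(0) = 0 → root; f(1) = 0 → root; f(2) = 0 → root.
f(0) = 0, so (y) divides f(y); f is reducible.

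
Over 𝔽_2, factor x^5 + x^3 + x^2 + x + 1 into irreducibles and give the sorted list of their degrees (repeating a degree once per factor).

Write g(x) = x^5 + x^3 + x^2 + x + 1.
Roots in 𝔽_2: g(0) = 1; g(1) = 1.
Complete factorization: g(x) = (x^5 + x^3 + x^2 + x + 1).
Factor degrees with multiplicity: 5 = 5.

5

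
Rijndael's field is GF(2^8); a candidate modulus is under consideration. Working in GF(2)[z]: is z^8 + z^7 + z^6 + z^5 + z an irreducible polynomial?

Write P(z) = z^8 + z^7 + z^6 + z^5 + z.
Check for roots in GF(2): P(0) = 0 → root; P(1) = 1.
P(0) = 0, so (z) divides P(z); P is reducible.

No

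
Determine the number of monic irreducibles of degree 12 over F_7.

1153430600

By the necklace-counting formula, N_7(12) = (1/12) Σ_{d|12} μ(12/d)·7^d.
Divisors of 12: 1, 2, 3, 4, 6, 12; μ(12/d) for each: 0, 1, 0, -1, -1, 1.
Σ = 7^2 − 7^4 − 7^6 + 7^12 = 13841167200.
N = 13841167200/12 = 1153430600.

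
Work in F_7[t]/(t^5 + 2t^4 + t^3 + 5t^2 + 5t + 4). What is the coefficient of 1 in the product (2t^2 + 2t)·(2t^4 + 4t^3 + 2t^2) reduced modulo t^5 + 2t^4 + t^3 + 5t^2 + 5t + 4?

5

Multiply in F_7[t]: (2t^2 + 2t)·(2t^4 + 4t^3 + 2t^2) = 4t^6 + 5t^5 + 5t^4 + 4t^3.
Reduce using t^5 ≡ 5t^4 + 6t^3 + 2t^2 + 2t + 3 (mod t^5 + 2t^4 + t^3 + 5t^2 + 5t + 4).
Reduced: t^3 + 2t^2 + 6t + 5.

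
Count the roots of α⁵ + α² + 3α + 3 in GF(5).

Write h(α) = α⁵ + α² + 3α + 3.
Evaluate at each of the 5 elements of GF(5):
h(0) = 3; h(1) = 3; h(2) = 0 → root; h(3) = 4; h(4) = 0 → root.
Roots: {2, 4}.

2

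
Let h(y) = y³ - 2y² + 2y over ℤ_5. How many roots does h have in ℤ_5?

Evaluate at each of the 5 elements of ℤ_5:
h(0) = 0 → root; h(1) = 1; h(2) = 4; h(3) = 0 → root; h(4) = 0 → root.
Roots: {0, 3, 4}.

3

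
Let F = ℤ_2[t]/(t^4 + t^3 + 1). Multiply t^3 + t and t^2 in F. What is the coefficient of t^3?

0

Multiply in ℤ_2[t]: (t^3 + t)·(t^2) = t^5 + t^3.
Reduce using t^4 ≡ t^3 + 1 (mod t^4 + t^3 + 1).
Reduced: t + 1.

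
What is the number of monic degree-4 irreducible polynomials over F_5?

x^(5^4) − x is the product of all monic irreducibles of degree dividing 4; Möbius inversion gives N = (1/4) Σ μ(4/d)·5^d.
Divisors of 4: 1, 2, 4; μ(4/d) for each: 0, -1, 1.
Σ = − 5^2 + 5^4 = 600.
N = 600/4 = 150.

150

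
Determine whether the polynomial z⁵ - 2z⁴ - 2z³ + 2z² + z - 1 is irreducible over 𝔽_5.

Yes

Write h(z) = z⁵ - 2z⁴ - 2z³ + 2z² + z - 1.
Check for roots in 𝔽_5: h(0) = 4; h(1) = 4; h(2) = 3; h(3) = 2; h(4) = 4.
No roots, so no linear factors.
Degree-2 irreducible divisors: test the 10 monic irreducibles of degree 2 over GF(5).
None of them divide h (all give nonzero remainder).
No irreducible factor of degree ≤ 2 exists, so h is irreducible over GF(5).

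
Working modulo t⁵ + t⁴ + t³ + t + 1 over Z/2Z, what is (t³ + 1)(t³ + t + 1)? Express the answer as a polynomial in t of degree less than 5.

t^4 + t^3 + t^2 + t

Multiply in Z/2Z[t]: (t³ + 1)·(t³ + t + 1) = t⁶ + t⁴ + t + 1.
Reduce using t⁵ ≡ t⁴ + t³ + t + 1 (mod t⁵ + t⁴ + t³ + t + 1).
Reduced: t⁴ + t³ + t² + t.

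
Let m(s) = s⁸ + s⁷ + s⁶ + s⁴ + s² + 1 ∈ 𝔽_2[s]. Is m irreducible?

No

Check for roots in 𝔽_2: m(0) = 1; m(1) = 0 → root.
m(1) = 0, so (s − 1) divides m(s); m is reducible.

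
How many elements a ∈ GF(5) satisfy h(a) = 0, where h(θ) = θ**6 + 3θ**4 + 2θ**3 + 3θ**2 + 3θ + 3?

Evaluate at each of the 5 elements of GF(5):
h(0) = 3; h(1) = 0 → root; h(2) = 4; h(3) = 0 → root; h(4) = 0 → root.
Roots: {1, 3, 4}.

3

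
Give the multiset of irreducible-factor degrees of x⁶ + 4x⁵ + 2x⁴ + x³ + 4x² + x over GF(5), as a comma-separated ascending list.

1, 1, 1, 3

Write h(x) = x⁶ + 4x⁵ + 2x⁴ + x³ + 4x² + x.
Roots in GF(5): h(0) = 0 → root; h(1) = 3; h(2) = 0 → root; h(3) = 4; h(4) = 1.
Linear factors from roots: (x), (x + 3).
Complete factorization: h(x) = (x)·(x + 3)^2·(x³ + 3x² + 4).
Factor degrees with multiplicity: 1 + 1 + 1 + 3 = 6.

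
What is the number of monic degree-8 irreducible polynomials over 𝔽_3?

810

By the necklace-counting formula, N_3(8) = (1/8) Σ_{d|8} μ(8/d)·3^d.
Divisors of 8: 1, 2, 4, 8; μ(8/d) for each: 0, 0, -1, 1.
Σ = − 3^4 + 3^8 = 6480.
N = 6480/8 = 810.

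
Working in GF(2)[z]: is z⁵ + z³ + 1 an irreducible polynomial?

Yes

Write P(z) = z⁵ + z³ + 1.
Check for roots in GF(2): P(0) = 1; P(1) = 1.
No roots, so no linear factors.
Monic irreducibles of degree 2 over GF(2): z² + z + 1.
None of them divide P (all give nonzero remainder).
No irreducible factor of degree ≤ 2 exists, so P is irreducible over GF(2).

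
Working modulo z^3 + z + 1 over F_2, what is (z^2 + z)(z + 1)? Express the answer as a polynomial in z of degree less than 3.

1

Multiply in F_2[z]: (z^2 + z)·(z + 1) = z^3 + z.
Reduce using z^3 ≡ z + 1 (mod z^3 + z + 1).
Reduced: 1.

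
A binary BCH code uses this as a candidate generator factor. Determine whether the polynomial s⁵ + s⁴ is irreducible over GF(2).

Write m(s) = s⁵ + s⁴.
Check for roots in GF(2): m(0) = 0 → root; m(1) = 0 → root.
m(0) = 0, so (s) divides m(s); m is reducible.

No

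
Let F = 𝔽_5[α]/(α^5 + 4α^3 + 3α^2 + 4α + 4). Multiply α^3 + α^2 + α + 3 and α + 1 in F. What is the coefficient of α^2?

Multiply in 𝔽_5[α]: (α^3 + α^2 + α + 3)·(α + 1) = α^4 + 2α^3 + 2α^2 + 4α + 3.
Reduced: α^4 + 2α^3 + 2α^2 + 4α + 3.

2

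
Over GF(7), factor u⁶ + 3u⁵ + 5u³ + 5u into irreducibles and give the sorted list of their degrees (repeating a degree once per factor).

1, 1, 1, 1, 2

Write f(u) = u⁶ + 3u⁵ + 5u³ + 5u.
Linear factors from roots: (u), (u + 6), (u + 5).
Complete factorization: f(u) = (u)·(u + 6)·(u + 5)^2·(u² + u + 4).
Factor degrees with multiplicity: 1 + 1 + 1 + 1 + 2 = 6.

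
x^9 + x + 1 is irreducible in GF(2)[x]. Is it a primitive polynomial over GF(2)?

No

Write f(x) = x^9 + x + 1.
|GF(2^9)^×| = 2^9 − 1 = 511. Prime factorization: 511 = 7·73.
f is primitive ⇔ x has order 511 in GF(2)[x]/(f), i.e. x^(511/q) ≠ 1 for each prime q | 511.
x^(73) mod f = 1
x^(7) mod f = x^7.
Since x^(73) = 1, the order of x divides 73 < 511; not primitive.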